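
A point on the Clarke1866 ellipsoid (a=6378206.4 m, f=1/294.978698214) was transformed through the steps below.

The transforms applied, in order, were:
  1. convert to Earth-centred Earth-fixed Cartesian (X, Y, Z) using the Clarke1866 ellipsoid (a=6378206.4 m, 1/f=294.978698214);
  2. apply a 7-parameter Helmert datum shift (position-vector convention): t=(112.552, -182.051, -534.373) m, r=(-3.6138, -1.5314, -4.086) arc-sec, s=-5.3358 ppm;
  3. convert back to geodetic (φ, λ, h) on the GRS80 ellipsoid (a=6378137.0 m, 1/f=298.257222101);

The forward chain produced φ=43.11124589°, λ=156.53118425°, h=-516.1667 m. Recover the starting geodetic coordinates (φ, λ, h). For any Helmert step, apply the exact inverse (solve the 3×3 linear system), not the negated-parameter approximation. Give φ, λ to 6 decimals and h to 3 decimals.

start: φ=43.111246°, λ=156.531184°, h=-516.167 m
→ ECEF (a=6378137.000, f=1/298.257222101): X=-4277390.0712, Y=1857094.5998, Z=4336179.4173
→ Helmert⁻¹: X=-4277530.0376, Y=1857125.8436, Z=4336801.2257
→ geod (Bowring, a=6378206.400): φ=43.11660200°, λ=156.53151700°, h=53.1460 m

φ=43.116602°, λ=156.531517°, h=53.146 m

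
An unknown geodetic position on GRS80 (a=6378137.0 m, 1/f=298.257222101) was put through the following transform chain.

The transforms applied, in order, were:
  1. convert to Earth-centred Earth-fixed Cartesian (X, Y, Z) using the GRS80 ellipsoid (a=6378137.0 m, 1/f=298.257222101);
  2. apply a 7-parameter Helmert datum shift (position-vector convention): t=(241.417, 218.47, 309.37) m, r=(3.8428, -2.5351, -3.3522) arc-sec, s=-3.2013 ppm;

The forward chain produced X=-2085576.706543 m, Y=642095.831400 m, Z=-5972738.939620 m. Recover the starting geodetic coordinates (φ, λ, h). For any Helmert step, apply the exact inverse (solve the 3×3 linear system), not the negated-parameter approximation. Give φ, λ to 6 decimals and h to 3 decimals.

start: X=-2085576.7065, Y=642095.8314, Z=-5972738.9396 m
→ Helmert⁻¹: X=-2085908.6422, Y=641734.2357, Z=-5973053.7501
→ geod (Bowring, a=6378137.000): φ=-70.05279500°, λ=162.89937400°, h=1.9330 m

φ=-70.052795°, λ=162.899374°, h=1.933 m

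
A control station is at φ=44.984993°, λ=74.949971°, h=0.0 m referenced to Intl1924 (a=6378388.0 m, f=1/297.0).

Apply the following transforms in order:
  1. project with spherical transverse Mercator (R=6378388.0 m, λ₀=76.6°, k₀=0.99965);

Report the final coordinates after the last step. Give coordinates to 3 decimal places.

E=-129875.310 m, N=5007473.016 m

start: φ=44.984993°, λ=74.949971°, h=0.000 m
→ tm (R=6378388.0, λ₀=76.6°): E=-129875.3098, N=5007473.0160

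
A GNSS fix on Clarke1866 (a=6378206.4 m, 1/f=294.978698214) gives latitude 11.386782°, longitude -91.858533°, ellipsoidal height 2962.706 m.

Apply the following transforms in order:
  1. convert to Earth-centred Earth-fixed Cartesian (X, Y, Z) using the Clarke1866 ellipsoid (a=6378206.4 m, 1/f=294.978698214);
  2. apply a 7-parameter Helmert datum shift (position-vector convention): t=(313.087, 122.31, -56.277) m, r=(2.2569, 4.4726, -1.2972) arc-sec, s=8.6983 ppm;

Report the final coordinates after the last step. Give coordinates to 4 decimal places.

start: φ=11.386782°, λ=-91.858533°, h=2962.706 m
→ ECEF (a=6378206.400, f=1/294.978698214): X=-202906.2524, Y=-6253100.7696, Z=1251483.3509
→ Helmert 7p (PV): X=-202607.1194, Y=-6253045.2684, Z=1251373.9390

X=-202607.1194 m, Y=-6253045.2684 m, Z=1251373.9390 m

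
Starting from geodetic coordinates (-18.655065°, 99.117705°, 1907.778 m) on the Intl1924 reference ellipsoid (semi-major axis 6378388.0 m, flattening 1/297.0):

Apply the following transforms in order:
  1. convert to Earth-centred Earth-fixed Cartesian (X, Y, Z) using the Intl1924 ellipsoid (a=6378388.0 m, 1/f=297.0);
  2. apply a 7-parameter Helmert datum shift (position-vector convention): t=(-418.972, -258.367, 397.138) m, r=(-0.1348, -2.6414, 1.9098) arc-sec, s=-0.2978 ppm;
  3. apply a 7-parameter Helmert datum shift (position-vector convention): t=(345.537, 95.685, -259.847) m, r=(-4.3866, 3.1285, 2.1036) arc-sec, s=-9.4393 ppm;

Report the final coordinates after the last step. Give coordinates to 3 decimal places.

start: φ=-18.655065°, λ=99.117705°, h=1907.778 m
→ ECEF (a=6378388.000, f=1/297.0): X=-958252.7887, Y=5970757.0596, Z=-2027846.7655
→ Helmert 7p (PV): X=-958700.7900, Y=5970486.7168, Z=-2027465.1970
→ Helmert 7p (PV): X=-958437.8443, Y=5970473.1500, Z=-2027818.3374

X=-958437.844 m, Y=5970473.150 m, Z=-2027818.337 m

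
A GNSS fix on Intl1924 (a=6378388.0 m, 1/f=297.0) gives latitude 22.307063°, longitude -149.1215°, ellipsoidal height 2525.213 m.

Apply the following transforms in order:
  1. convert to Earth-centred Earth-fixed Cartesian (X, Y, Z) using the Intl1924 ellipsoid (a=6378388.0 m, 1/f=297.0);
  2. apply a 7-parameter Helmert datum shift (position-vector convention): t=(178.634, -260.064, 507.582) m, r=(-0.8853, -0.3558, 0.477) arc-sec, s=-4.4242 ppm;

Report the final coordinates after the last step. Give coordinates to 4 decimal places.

X=-5068874.7800 m, Y=-3031446.1647 m, Z=2407395.2991 m

start: φ=22.307063°, λ=-149.121500°, h=2525.213 m
→ ECEF (a=6378388.000, f=1/297.0): X=-5069078.6986, Y=-3031198.1193, Z=2406894.0997
→ Helmert 7p (PV): X=-5068874.7800, Y=-3031446.1647, Z=2407395.2991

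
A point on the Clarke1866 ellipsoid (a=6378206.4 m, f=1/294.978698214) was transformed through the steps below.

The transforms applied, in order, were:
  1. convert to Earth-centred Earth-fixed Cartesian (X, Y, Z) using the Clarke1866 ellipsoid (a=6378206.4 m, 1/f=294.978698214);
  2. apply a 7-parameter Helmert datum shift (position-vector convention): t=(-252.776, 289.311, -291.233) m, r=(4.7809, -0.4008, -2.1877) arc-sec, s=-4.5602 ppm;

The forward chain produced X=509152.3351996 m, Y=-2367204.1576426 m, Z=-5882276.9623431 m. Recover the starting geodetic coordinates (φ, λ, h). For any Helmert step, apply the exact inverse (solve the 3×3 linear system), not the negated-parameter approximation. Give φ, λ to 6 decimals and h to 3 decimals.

φ=-67.757870°, λ=-77.857341°, h=1320.937 m

start: X=509152.3352, Y=-2367204.1576, Z=-5882276.9623 m
→ Helmert⁻¹: X=509421.1165, Y=-2367635.1966, Z=-5881958.6642
→ geod (Bowring, a=6378206.400): φ=-67.75787000°, λ=-77.85734100°, h=1320.9370 m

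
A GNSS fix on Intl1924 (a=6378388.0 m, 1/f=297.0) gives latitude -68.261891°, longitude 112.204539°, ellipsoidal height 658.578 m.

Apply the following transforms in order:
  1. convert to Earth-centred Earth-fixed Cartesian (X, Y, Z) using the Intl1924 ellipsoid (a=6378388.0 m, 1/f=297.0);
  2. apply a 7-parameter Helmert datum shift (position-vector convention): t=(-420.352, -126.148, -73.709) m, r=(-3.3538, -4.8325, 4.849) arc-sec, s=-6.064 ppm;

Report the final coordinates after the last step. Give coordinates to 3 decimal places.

X=-895778.654 m, Y=2193481.079 m, Z=-5902816.503 m

start: φ=-68.261891°, λ=112.204539°, h=658.578 m
→ ECEF (a=6378388.000, f=1/297.0): X=-895450.4520, Y=2193737.5561, Z=-5902721.9400
→ Helmert 7p (PV): X=-895778.6536, Y=2193481.0788, Z=-5902816.5032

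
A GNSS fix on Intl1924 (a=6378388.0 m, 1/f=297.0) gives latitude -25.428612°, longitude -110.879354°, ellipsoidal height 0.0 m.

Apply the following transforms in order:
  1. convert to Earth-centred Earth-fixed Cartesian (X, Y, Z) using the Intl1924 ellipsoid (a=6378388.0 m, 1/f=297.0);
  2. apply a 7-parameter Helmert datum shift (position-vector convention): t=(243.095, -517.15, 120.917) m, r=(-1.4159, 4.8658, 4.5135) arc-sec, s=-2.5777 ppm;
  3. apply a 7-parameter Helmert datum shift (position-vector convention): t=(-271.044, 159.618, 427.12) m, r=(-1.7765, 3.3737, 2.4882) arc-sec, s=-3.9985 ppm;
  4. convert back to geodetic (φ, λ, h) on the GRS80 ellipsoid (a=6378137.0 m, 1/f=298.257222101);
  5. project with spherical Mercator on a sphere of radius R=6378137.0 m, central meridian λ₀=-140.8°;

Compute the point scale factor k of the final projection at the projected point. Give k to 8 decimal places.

1.10719705

start: φ=-25.428612°, λ=-110.879354°, h=0.000 m
→ ECEF (a=6378388.000, f=1/297.0): X=-2054307.7996, Y=-5385522.5849, Z=-2722067.1668
→ Helmert 7p (PV): X=-2054005.7767, Y=-5386089.4905, Z=-2721853.8033
→ Helmert 7p (PV): X=-2054248.1538, Y=-5385956.5563, Z=-2721335.8158
→ geod (Bowring, a=6378137.000): φ=-25.42052247°, λ=-110.87726274°, h=267.2285 m
→ into merc (λ₀=-140.8°): φ=-25.42052247°, λ−λ₀=29.92273726°
scale k = 1.10719705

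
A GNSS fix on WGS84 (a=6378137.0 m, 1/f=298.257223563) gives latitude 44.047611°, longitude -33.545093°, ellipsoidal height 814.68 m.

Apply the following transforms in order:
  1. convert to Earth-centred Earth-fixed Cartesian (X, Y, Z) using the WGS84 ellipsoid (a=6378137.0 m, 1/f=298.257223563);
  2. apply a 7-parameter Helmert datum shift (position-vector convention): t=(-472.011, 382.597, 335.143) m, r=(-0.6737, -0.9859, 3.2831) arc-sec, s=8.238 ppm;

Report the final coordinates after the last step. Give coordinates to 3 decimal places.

start: φ=44.047611°, λ=-33.545093°, h=814.680 m
→ ECEF (a=6378137.000, f=1/298.257223563): X=3827529.0729, Y=-2537720.5207, Z=4412461.9383
→ Helmert 7p (PV): X=3827107.8953, Y=-2537283.4944, Z=4412860.0148

X=3827107.895 m, Y=-2537283.494 m, Z=4412860.015 m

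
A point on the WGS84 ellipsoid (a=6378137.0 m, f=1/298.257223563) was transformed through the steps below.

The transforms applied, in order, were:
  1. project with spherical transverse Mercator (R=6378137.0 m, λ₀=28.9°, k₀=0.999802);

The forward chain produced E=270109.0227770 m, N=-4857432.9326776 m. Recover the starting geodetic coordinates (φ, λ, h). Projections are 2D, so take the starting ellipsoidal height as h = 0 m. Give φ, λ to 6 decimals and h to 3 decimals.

start: E=270109.0228, N=-4857432.9327 m
→ tm⁻¹: φ=-43.59473900°, λ=32.25090600°

φ=-43.594739°, λ=32.250906°, h=0.000 m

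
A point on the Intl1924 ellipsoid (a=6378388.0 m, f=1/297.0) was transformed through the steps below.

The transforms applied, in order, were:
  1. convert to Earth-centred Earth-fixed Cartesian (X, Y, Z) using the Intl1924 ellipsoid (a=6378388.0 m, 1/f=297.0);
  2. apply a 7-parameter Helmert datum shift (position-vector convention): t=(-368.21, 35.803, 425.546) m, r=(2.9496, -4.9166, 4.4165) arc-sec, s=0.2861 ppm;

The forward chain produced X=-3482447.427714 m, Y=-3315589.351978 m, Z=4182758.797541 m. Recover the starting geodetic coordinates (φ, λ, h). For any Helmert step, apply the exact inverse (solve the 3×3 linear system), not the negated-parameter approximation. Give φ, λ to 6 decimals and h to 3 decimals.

φ=41.211085°, λ=-136.403634°, h=3497.636 m

start: X=-3482447.4277, Y=-3315589.3520, Z=4182758.7975 m
→ Helmert⁻¹: X=-3482049.5174, Y=-3315489.8400, Z=4182462.4660
→ geod (Bowring, a=6378388.000): φ=41.21108500°, λ=-136.40363400°, h=3497.6360 m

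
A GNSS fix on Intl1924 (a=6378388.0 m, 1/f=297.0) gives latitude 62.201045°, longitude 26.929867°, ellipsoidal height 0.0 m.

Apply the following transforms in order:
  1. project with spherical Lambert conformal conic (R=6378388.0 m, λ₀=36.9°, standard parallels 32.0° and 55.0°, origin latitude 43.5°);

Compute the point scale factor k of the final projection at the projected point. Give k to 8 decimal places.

start: φ=62.201045°, λ=26.929867°, h=0.000 m
→ into lcc (λ₀=36.9°): φ=62.20104500°, λ−λ₀=-9.97013300°
scale k = 1.03977877

1.03977877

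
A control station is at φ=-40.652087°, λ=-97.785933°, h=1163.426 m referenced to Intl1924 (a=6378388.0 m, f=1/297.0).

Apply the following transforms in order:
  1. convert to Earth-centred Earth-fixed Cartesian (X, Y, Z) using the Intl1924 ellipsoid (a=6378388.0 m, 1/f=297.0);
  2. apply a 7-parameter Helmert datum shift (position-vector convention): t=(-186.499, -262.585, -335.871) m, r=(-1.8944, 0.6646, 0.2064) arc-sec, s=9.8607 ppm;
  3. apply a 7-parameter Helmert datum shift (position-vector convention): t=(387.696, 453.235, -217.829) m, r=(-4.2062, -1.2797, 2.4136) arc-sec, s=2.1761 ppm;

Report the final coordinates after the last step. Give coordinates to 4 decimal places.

X=-656361.2716 m, Y=-4802266.6791 m, Z=-4134478.6429 m

start: φ=-40.652087°, λ=-97.785933°, h=1163.426 m
→ ECEF (a=6378388.000, f=1/297.0): X=-656627.8976, Y=-4802268.9042, Z=-4134015.2647
→ Helmert 7p (PV): X=-656829.3862, Y=-4802617.4685, Z=-4134345.6783
→ Helmert 7p (PV): X=-656361.2716, Y=-4802266.6791, Z=-4134478.6429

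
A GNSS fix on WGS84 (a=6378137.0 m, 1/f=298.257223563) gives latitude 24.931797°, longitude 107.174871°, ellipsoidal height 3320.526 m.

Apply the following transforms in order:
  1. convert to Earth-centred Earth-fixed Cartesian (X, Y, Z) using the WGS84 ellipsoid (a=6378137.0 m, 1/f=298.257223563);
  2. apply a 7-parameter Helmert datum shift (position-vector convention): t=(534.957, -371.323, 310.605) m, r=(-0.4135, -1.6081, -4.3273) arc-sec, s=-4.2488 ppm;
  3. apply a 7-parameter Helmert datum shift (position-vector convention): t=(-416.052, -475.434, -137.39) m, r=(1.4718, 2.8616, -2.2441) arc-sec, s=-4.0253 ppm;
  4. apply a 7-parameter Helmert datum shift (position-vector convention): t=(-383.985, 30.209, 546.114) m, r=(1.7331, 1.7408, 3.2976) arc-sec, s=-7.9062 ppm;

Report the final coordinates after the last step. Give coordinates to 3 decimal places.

start: φ=24.931797°, λ=107.174871°, h=3320.526 m
→ ECEF (a=6378137.000, f=1/298.257223563): X=-1709786.8060, Y=5532016.5727, Z=2673625.1328
→ Helmert 7p (PV): X=-1709149.3712, Y=5531662.9752, Z=2673899.9581
→ Helmert 7p (PV): X=-1709461.2647, Y=5531164.7900, Z=2673814.9875
→ Helmert 7p (PV): X=-1709897.5957, Y=5531101.4732, Z=2674400.8631

X=-1709897.596 m, Y=5531101.473 m, Z=2674400.863 m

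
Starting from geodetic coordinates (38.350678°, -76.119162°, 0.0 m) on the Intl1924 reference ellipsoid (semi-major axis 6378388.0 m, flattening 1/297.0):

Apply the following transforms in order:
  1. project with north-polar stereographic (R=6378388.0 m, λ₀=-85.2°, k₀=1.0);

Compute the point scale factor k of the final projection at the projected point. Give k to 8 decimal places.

start: φ=38.350678°, λ=-76.119162°, h=0.000 m
→ into stereo (λ₀=-85.2°): φ=38.35067800°, λ−λ₀=9.08083800°
scale k = 1.23420760

1.23420760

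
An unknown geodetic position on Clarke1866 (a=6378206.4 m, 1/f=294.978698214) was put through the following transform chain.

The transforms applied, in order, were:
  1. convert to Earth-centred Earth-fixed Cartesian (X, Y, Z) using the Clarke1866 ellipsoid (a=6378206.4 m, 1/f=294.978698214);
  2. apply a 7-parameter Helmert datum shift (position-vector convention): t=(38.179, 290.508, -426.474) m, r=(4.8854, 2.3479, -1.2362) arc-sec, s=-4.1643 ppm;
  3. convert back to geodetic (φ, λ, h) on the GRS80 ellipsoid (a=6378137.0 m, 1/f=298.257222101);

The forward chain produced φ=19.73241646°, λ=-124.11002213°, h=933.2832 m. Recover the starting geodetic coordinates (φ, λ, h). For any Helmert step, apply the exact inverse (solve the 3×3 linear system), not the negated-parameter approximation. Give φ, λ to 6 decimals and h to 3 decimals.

start: φ=19.732416°, λ=-124.110022°, h=933.283 m
→ ECEF (a=6378137.000, f=1/298.257222101): X=-3368505.7753, Y=-4973388.1248, Z=2140152.5705
→ Helmert⁻¹: X=-3368552.5405, Y=-4973668.8315, Z=2140667.4163
→ geod (Bowring, a=6378206.400): φ=19.73736700°, λ=-124.10889000°, h=1308.2260 m

φ=19.737367°, λ=-124.108890°, h=1308.226 m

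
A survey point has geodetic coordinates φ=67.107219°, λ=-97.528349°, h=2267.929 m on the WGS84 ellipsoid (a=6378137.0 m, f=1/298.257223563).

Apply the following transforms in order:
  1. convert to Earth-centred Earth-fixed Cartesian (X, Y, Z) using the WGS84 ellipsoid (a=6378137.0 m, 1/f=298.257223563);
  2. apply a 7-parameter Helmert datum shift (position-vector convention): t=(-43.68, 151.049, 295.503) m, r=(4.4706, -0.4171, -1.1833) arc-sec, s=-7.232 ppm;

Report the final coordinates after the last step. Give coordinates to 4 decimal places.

start: φ=67.107219°, λ=-97.528349°, h=2267.929 m
→ ECEF (a=6378137.000, f=1/298.257223563): X=-326114.5331, Y=-2467650.3951, Z=5855164.4405
→ Helmert 7p (PV): X=-326181.8510, Y=-2467606.5336, Z=5855363.4559

X=-326181.8510 m, Y=-2467606.5336 m, Z=5855363.4559 m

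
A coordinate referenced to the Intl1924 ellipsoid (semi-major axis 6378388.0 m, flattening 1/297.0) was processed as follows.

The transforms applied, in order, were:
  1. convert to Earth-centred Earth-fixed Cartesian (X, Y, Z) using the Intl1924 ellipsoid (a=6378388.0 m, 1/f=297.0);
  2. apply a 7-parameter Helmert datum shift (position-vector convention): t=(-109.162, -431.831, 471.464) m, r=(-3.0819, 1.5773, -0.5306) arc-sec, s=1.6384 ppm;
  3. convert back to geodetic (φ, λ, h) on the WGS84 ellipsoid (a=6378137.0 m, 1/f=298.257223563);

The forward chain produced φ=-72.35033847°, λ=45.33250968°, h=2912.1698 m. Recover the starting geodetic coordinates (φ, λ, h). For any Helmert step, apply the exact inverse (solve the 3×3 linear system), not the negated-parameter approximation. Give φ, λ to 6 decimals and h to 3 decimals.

φ=-72.347905°, λ=45.340232°, h=3299.151 m

start: φ=-72.350338°, λ=45.332510°, h=2912.170 m
→ ECEF (a=6378137.000, f=1/298.257223563): X=1364234.1032, Y=1380161.0741, Z=-6058428.2201
→ Helmert⁻¹: X=1364383.8100, Y=1380684.6812, Z=-6058858.6943
→ geod (Bowring, a=6378388.000): φ=-72.34790500°, λ=45.34023200°, h=3299.1510 m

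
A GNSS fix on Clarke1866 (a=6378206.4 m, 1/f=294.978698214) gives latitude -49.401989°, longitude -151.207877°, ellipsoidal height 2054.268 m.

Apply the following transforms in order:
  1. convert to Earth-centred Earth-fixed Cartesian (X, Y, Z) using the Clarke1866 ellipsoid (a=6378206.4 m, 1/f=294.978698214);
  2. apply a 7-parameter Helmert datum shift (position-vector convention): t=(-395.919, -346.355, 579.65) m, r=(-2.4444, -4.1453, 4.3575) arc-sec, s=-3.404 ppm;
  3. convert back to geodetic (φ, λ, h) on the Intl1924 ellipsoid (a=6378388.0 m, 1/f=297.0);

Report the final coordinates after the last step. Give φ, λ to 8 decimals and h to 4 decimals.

φ=-49.39447131°, λ=-151.20378046°, h=1661.1641 m

start: φ=-49.401989°, λ=-151.207877°, h=2054.268 m
→ ECEF (a=6378206.400, f=1/294.978698214): X=-3645766.6926, Y=-2003624.5475, Z=-4821125.7616
→ Helmert 7p (PV): X=-3646010.9837, Y=-2004098.2354, Z=-4820579.2247
→ geod (Bowring, a=6378388.000): φ=-49.39447131°, λ=-151.20378046°, h=1661.1641 m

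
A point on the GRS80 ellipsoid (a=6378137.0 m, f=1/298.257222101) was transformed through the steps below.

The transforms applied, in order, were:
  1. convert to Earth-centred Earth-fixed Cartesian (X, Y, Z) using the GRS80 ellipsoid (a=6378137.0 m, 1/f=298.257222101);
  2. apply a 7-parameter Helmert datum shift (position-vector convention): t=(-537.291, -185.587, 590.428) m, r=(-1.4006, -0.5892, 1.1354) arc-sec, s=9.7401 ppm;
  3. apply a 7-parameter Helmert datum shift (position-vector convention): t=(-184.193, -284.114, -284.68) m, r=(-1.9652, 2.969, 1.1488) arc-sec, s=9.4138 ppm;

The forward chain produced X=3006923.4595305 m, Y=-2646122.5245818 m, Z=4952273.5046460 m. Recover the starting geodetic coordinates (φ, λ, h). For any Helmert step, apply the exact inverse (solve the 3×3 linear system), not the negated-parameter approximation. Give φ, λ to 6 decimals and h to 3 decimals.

φ=51.218235°, λ=-41.338279°, h=3946.797 m

start: X=3006923.4595, Y=-2646122.5246, Z=4952273.5046 m
→ Helmert⁻¹: X=3006993.3209, Y=-2645877.4365, Z=4952529.6370
→ Helmert⁻¹: X=3007500.9001, Y=-2645716.2601, Z=4951864.4208
→ geod (Bowring, a=6378137.000): φ=51.21823500°, λ=-41.33827900°, h=3946.7970 m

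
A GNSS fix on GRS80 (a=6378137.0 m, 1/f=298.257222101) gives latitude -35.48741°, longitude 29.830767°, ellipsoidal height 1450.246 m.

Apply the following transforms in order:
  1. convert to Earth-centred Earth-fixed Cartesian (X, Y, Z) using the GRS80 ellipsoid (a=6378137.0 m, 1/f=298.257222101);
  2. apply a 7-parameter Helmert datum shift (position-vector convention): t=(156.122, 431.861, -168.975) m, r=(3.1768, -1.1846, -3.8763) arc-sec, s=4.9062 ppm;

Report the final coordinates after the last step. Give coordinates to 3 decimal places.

X=4511589.698 m, Y=2587304.315 m, Z=-3682993.882 m

start: φ=-35.487410°, λ=29.830767°, h=1450.246 m
→ ECEF (a=6378137.000, f=1/298.257222101): X=4511341.6762, Y=2586887.8213, Z=-3682872.5899
→ Helmert 7p (PV): X=4511589.6982, Y=2587304.3150, Z=-3682993.8822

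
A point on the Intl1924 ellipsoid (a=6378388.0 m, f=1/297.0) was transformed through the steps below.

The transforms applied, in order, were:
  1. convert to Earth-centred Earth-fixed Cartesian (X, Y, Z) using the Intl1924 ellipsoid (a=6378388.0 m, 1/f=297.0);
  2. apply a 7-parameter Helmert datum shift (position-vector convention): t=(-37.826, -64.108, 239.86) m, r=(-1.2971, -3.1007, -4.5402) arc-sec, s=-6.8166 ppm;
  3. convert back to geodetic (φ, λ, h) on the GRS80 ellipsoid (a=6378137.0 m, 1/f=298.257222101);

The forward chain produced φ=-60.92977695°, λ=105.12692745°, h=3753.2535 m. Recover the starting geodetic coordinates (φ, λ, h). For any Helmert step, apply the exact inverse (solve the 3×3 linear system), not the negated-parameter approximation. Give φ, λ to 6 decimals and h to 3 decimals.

start: φ=-60.929777°, λ=105.126927°, h=3753.253 m
→ ECEF (a=6378137.000, f=1/298.257222101): X=-811265.6840, Y=3001075.7572, Z=-5554825.2884
→ Helmert⁻¹: X=-811382.9556, Y=3001177.3963, Z=-5555071.9451
→ geod (Bowring, a=6378388.000): φ=-60.93054000°, λ=105.12852500°, h=3850.1240 m

φ=-60.930540°, λ=105.128525°, h=3850.124 m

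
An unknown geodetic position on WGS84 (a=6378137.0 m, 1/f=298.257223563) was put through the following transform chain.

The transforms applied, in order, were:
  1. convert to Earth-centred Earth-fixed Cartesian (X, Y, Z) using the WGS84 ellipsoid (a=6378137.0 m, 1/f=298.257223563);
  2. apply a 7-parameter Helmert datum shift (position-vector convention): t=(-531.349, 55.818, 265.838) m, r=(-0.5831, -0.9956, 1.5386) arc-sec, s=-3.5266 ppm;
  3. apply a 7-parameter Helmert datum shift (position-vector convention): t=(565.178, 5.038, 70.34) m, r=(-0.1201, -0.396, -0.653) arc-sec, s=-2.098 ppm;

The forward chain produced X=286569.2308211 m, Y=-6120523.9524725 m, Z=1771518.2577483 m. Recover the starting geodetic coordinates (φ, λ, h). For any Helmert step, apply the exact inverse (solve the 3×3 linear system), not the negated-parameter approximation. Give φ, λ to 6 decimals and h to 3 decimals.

φ=16.225427°, λ=-87.319790°, h=1701.630 m

start: X=286569.2308, Y=-6120523.9525, Z=1771518.2577 m
→ Helmert⁻¹: X=286027.4304, Y=-6120541.9573, Z=1771447.5214
→ Helmert⁻¹: X=286522.6832, Y=-6120626.5046, Z=1771169.2440
→ geod (Bowring, a=6378137.000): φ=16.22542700°, λ=-87.31979000°, h=1701.6300 m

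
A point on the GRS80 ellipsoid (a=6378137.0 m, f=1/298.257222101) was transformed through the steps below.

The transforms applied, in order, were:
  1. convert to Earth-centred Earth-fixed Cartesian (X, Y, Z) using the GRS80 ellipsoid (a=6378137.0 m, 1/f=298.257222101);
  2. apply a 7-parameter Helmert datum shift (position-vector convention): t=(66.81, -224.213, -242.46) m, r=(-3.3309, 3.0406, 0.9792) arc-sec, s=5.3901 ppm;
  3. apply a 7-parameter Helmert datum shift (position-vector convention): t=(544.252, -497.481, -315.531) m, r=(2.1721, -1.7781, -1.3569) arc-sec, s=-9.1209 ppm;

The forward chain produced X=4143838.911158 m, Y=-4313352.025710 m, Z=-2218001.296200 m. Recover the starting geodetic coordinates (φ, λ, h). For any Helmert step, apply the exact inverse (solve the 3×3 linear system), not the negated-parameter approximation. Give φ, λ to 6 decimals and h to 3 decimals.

φ=-20.469752°, λ=-46.147414°, h=2740.695 m

start: X=4143838.9112, Y=-4313352.0257, Z=-2218001.2962 m
→ Helmert⁻¹: X=4143341.7046, Y=-4312889.9792, Z=-2217696.2928
→ Helmert⁻¹: X=4143264.7767, Y=-4312626.3811, Z=-2217450.4468
→ geod (Bowring, a=6378137.000): φ=-20.46975200°, λ=-46.14741400°, h=2740.6950 m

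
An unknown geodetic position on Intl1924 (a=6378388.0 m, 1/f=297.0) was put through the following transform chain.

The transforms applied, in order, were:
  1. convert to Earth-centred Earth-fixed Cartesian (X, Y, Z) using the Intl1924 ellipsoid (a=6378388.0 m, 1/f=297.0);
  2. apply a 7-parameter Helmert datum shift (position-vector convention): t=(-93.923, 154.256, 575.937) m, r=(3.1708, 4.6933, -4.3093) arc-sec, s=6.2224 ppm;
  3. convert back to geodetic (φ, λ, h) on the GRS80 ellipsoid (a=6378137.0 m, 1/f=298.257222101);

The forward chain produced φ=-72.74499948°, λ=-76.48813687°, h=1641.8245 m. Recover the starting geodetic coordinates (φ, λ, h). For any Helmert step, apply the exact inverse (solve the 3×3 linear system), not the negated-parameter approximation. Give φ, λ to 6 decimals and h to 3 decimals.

φ=-72.744370°, λ=-76.481876°, h=2035.315 m

start: φ=-72.744999°, λ=-76.488137°, h=1641.824 m
→ ECEF (a=6378137.000, f=1/298.257222101): X=443508.9397, Y=-1845664.1028, Z=-6070429.5321
→ Helmert⁻¹: X=443776.8034, Y=-1845890.9273, Z=-6070929.2197
→ geod (Bowring, a=6378388.000): φ=-72.74437000°, λ=-76.48187600°, h=2035.3150 m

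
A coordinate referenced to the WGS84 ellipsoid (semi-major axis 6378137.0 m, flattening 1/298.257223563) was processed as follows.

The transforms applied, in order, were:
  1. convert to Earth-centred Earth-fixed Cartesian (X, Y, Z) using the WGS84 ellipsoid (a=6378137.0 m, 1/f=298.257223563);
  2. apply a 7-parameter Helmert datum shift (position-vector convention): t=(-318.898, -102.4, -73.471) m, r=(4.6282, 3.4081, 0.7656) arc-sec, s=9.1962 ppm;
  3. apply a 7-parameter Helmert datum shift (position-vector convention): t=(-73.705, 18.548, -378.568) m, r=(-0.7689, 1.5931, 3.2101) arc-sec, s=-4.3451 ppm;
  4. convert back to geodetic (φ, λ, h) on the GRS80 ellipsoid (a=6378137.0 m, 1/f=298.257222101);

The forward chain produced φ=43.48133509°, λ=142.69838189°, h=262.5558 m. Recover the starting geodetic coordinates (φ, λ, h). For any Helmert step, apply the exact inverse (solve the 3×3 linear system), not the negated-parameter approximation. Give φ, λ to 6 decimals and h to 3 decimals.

start: φ=43.481335°, λ=142.698382°, h=262.556 m
→ ECEF (a=6378137.000, f=1/298.257222101): X=-3687345.9802, Y=2809169.4555, Z=4366637.9824
→ Helmert⁻¹: X=-3687278.3061, Y=2809204.2196, Z=4367017.5186
→ Helmert⁻¹: X=-3686987.2291, Y=2809392.4558, Z=4366926.8719
→ geod (Bowring, a=6378137.000): φ=43.48415200°, λ=142.69350200°, h=352.3590 m

φ=43.484152°, λ=142.693502°, h=352.359 m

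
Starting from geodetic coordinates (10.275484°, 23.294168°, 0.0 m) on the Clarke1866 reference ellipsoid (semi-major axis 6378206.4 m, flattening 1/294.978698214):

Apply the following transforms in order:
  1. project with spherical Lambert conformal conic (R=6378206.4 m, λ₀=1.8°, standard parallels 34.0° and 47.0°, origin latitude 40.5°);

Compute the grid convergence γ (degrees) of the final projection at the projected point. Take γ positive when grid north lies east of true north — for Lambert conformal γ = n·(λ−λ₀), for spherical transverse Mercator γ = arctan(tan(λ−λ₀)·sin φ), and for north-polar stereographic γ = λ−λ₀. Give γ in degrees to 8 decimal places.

13.98951324

start: φ=10.275484°, λ=23.294168°, h=0.000 m
→ into lcc (λ₀=1.8°): φ=10.27548400°, λ−λ₀=21.49416800°
convergence γ = 13.98951324°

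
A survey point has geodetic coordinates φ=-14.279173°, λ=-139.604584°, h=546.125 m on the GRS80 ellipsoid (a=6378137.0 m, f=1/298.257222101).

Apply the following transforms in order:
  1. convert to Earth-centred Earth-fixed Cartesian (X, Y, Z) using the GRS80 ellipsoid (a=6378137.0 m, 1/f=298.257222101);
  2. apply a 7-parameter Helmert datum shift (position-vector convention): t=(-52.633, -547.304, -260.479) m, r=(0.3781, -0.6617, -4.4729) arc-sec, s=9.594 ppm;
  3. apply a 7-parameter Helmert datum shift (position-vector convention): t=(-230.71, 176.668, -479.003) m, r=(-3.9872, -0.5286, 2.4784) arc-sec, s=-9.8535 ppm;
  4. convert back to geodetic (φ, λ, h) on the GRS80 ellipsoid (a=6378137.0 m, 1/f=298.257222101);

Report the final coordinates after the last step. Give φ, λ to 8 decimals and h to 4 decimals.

φ=-14.28423231°, λ=-139.60397666°, h=1168.7058 m

start: φ=-14.279173°, λ=-139.604584°, h=546.125 m
→ ECEF (a=6378137.000, f=1/298.257222101): X=-4708817.2070, Y=-4006868.0008, Z=-1563068.5646
→ Helmert 7p (PV): X=-4708996.8927, Y=-4007348.7686, Z=-1563366.4908
→ Helmert 7p (PV): X=-4709129.0458, Y=-4007219.4155, Z=-1563764.6937
→ geod (Bowring, a=6378137.000): φ=-14.28423231°, λ=-139.60397666°, h=1168.7058 m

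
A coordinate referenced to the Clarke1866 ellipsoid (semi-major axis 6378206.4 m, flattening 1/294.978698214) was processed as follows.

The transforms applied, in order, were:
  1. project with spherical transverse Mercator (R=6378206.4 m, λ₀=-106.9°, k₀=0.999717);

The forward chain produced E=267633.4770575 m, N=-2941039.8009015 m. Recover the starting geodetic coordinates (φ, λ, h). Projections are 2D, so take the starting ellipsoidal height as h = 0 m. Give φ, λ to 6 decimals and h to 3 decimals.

φ=-26.401940°, λ=-104.215704°, h=0.000 m

start: E=267633.4771, N=-2941039.8009 m
→ tm⁻¹: φ=-26.40194000°, λ=-104.21570400°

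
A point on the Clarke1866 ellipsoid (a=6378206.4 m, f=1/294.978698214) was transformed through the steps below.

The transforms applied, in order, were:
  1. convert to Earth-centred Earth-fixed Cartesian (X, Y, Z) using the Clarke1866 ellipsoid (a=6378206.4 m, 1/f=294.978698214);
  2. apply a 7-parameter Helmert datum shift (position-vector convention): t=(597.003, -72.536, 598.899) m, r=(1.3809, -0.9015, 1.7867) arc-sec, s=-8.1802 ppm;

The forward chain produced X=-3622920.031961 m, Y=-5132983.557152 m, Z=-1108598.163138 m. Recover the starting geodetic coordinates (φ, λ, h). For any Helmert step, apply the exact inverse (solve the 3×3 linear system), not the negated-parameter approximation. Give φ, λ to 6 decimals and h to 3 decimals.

start: X=-3622920.0320, Y=-5132983.5572, Z=-1108598.1631 m
→ Helmert⁻¹: X=-3623595.9863, Y=-5132929.0471, Z=-1109155.9345
→ geod (Bowring, a=6378206.400): φ=-10.07807800°, λ=-125.22021500°, h=2703.8420 m

φ=-10.078078°, λ=-125.220215°, h=2703.842 m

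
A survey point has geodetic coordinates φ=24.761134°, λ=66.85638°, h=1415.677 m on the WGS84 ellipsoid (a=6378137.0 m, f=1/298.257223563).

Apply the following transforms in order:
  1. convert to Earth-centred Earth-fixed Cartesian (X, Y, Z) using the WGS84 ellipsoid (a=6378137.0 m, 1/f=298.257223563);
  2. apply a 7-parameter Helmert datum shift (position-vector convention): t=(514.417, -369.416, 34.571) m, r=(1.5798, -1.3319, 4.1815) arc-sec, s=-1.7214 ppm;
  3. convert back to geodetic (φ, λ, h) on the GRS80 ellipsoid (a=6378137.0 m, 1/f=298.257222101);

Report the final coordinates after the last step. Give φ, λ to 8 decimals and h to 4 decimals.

φ=24.76248867°, λ=66.85150740°, h=1294.4981 m

start: φ=24.761134°, λ=66.856380°, h=1415.677 m
→ ECEF (a=6378137.000, f=1/298.257223563): X=2278213.7826, Y=5329949.7496, Z=2655663.7522
→ Helmert 7p (PV): X=2278599.0785, Y=5329597.0036, Z=2655749.2851
→ geod (Bowring, a=6378137.000): φ=24.76248867°, λ=66.85150740°, h=1294.4981 m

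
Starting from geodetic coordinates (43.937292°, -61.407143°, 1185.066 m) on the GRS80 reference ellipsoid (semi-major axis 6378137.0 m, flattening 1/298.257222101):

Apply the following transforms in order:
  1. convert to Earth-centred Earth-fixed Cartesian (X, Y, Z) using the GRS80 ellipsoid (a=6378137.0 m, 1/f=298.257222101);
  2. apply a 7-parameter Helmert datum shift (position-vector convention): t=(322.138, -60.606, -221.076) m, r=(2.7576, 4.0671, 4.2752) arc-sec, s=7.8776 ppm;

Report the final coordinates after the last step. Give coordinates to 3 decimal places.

X=2202547.624 m, Y=-4040126.580 m, Z=4403615.368 m

start: φ=43.937292°, λ=-61.407143°, h=1185.066 m
→ ECEF (a=6378137.000, f=1/298.257222101): X=2202037.5662, Y=-4040020.9123, Z=4403899.1838
→ Helmert 7p (PV): X=2202547.6242, Y=-4040126.5797, Z=4403615.3678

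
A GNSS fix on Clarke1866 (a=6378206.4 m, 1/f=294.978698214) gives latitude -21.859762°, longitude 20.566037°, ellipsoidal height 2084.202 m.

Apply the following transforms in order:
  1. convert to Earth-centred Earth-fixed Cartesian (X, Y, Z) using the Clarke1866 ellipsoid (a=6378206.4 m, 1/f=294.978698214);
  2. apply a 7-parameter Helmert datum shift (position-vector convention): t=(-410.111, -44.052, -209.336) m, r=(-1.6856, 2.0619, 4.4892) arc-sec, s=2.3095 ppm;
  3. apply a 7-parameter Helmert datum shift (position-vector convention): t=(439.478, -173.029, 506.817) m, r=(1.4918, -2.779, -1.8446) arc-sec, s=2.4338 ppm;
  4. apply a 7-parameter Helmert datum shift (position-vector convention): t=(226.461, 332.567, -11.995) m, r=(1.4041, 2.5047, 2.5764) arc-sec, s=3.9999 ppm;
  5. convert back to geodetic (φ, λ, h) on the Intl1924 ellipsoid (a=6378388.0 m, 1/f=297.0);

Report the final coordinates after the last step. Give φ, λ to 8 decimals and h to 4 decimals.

start: φ=-21.859762°, λ=20.566037°, h=2084.202 m
→ ECEF (a=6378206.400, f=1/294.978698214): X=5546745.2916, Y=2081132.8762, Z=-2360645.4380
→ Helmert 7p (PV): X=5546279.0985, Y=2081195.0604, Z=-2360932.6805
→ Helmert 7p (PV): X=5546782.4958, Y=2080994.5721, Z=-2360341.8323
→ Helmert 7p (PV): X=5546976.4881, Y=2081420.8142, Z=-2360416.4581
→ geod (Bowring, a=6378388.000): φ=-21.85586364°, λ=20.56785869°, h=2091.8787 m

φ=-21.85586364°, λ=20.56785869°, h=2091.8787 m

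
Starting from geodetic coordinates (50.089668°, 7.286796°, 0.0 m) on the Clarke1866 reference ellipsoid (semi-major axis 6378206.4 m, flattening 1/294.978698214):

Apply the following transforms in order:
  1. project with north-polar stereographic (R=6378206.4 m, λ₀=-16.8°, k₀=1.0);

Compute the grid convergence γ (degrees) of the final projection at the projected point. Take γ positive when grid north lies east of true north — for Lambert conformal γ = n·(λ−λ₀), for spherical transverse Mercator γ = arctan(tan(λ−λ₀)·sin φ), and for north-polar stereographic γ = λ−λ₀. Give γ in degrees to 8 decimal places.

start: φ=50.089668°, λ=7.286796°, h=0.000 m
→ into stereo (λ₀=-16.8°): φ=50.08966800°, λ−λ₀=24.08679600°
convergence γ = 24.08679600°

24.08679600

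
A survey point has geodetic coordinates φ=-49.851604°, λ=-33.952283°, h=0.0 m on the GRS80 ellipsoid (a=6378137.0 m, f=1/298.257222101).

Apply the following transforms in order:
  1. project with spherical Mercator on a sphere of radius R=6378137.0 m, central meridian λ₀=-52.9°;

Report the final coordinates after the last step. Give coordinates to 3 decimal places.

start: φ=-49.851604°, λ=-33.952283°, h=0.000 m
→ merc (R=6378137.0, λ₀=-52.9°): E=2109250.2081, N=-6420615.8205

E=2109250.208 m, N=-6420615.821 m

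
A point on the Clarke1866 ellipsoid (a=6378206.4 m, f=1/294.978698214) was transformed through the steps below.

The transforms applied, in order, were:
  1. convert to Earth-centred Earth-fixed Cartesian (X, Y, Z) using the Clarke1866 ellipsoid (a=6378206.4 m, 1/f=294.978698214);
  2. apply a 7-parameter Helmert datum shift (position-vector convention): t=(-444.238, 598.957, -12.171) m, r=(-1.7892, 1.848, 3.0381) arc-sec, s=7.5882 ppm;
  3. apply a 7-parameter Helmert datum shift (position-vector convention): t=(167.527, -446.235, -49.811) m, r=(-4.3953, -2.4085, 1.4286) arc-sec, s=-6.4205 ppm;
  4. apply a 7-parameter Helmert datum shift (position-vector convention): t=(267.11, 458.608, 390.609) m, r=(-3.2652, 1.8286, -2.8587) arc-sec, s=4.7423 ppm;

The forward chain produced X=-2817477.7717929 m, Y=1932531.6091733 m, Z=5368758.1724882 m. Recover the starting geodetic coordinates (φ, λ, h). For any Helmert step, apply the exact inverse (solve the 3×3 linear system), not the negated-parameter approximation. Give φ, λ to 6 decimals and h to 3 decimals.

φ=57.706521°, λ=145.565080°, h=382.285 m

start: X=-2817477.7718, Y=1932531.6092, Z=5368758.1725 m
→ Helmert⁻¹: X=-2817805.8868, Y=1931939.8041, Z=5368347.7074
→ Helmert⁻¹: X=-2817915.4368, Y=1932303.5655, Z=5368506.0659
→ Helmert⁻¹: X=-2817469.4654, Y=1931684.8816, Z=5368469.0131
→ geod (Bowring, a=6378206.400): φ=57.70652100°, λ=145.56508000°, h=382.2850 m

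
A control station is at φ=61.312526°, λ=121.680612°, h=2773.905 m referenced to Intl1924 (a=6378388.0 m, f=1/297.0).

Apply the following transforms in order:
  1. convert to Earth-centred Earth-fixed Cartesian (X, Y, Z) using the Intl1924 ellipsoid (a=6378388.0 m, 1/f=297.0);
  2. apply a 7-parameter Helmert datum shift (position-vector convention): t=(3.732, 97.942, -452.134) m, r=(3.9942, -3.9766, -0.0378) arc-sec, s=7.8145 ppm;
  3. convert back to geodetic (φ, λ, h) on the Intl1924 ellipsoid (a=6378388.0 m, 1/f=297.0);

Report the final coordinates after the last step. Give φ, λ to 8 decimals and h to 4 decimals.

start: φ=61.312526°, λ=121.680612°, h=2773.905 m
→ ECEF (a=6378388.000, f=1/297.0): X=-1612897.6552, Y=2613481.5395, Z=5574698.0558
→ Helmert 7p (PV): X=-1613013.5242, Y=2613492.2485, Z=5574308.9988
→ geod (Bowring, a=6378388.000): φ=61.31030019°, λ=121.68234661°, h=2466.1956 m

φ=61.31030019°, λ=121.68234661°, h=2466.1956 m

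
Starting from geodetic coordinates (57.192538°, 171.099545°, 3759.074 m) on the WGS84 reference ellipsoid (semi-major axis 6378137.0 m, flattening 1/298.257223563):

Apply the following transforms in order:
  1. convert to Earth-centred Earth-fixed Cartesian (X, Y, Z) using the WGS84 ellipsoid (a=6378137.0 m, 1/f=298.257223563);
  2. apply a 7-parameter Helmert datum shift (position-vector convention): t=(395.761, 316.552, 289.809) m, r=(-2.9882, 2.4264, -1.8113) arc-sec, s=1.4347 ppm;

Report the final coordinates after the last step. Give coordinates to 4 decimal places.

start: φ=57.192538°, λ=171.099545°, h=3759.074 m
→ ECEF (a=6378137.000, f=1/298.257223563): X=-3424288.9924, Y=536257.2061, Z=5340707.1410
→ Helmert 7p (PV): X=-3423830.6095, Y=536681.9697, Z=5341037.1252

X=-3423830.6095 m, Y=536681.9697 m, Z=5341037.1252 m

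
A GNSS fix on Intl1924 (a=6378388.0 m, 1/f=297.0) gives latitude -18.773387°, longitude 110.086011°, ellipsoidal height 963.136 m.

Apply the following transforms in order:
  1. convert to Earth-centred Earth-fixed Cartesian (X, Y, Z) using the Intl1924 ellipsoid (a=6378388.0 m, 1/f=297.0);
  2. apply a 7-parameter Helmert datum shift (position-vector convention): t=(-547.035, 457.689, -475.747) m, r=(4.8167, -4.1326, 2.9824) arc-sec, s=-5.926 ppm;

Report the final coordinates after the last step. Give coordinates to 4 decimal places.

start: φ=-18.773387°, λ=110.086011°, h=963.136 m
→ ECEF (a=6378388.000, f=1/297.0): X=-2075029.0864, Y=5674576.0817, Z=-2039951.1542
→ Helmert 7p (PV): X=-2075605.0024, Y=5675017.7771, Z=-2040323.8743

X=-2075605.0024 m, Y=5675017.7771 m, Z=-2040323.8743 m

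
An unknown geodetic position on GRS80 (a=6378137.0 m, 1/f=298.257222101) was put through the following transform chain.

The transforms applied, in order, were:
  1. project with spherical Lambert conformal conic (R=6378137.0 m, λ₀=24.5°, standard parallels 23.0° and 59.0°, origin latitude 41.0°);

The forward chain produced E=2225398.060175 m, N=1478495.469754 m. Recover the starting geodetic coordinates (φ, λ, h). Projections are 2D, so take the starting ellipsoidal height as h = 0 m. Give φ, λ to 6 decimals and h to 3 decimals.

φ=50.754771°, λ=58.179709°, h=0.000 m

start: E=2225398.0602, N=1478495.4698 m
→ lcc⁻¹: φ=50.75477100°, λ=58.17970900°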